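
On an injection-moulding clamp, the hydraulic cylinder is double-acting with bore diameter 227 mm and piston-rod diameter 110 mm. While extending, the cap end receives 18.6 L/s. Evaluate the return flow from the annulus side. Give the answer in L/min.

Cap-side area A_cap = π/4 × (227 mm)² = 40470 mm^2
Rod-side annular area A_ann = π/4 × (227² − 110²) = 30970 mm^2
Piston speed v = Q_in/A_cap; rod-end outflow Q_out = v × A_ann = Q_in × A_ann/A_cap.

Q_out ≈ 854 L/min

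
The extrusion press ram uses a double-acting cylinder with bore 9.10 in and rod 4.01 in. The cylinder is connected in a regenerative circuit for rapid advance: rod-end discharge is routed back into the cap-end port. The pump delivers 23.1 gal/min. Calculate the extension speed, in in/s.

v ≈ 7.04 in/s

In regeneration the rod-end outflow joins the pump flow into the cap end, so the net volume the pump must supply per unit advance equals the rod cross-section area.
Rod cross-section A_rod = π/4 × (4.01 in)² = 12.63 in^2
v = Q_pump / A_rod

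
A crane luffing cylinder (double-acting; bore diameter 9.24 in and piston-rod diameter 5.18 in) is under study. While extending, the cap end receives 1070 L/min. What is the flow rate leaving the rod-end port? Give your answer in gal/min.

Cap-side area A_cap = π/4 × (9.24 in)² = 67.06 in^2
Rod-side annular area A_ann = π/4 × (9.24² − 5.18²) = 45.98 in^2
Piston speed v = Q_in/A_cap; rod-end outflow Q_out = v × A_ann = Q_in × A_ann/A_cap.

Q_out ≈ 194 gal/min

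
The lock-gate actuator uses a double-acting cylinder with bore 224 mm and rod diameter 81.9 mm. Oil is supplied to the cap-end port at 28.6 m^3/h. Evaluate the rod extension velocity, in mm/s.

Cap-side area A_cap = π/4 × (224 mm)² = 39410 mm^2
v = Q / A

v ≈ 202 mm/s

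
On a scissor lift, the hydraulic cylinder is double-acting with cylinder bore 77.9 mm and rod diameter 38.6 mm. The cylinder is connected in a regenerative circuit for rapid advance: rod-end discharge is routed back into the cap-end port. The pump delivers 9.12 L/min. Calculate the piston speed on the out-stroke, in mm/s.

v ≈ 130 mm/s

In regeneration the rod-end outflow joins the pump flow into the cap end, so the net volume the pump must supply per unit advance equals the rod cross-section area.
Rod cross-section A_rod = π/4 × (38.6 mm)² = 1170 mm^2
v = Q_pump / A_rod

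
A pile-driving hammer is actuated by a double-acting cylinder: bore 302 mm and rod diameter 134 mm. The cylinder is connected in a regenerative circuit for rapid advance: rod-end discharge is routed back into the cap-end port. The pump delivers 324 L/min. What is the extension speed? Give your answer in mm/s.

v ≈ 383 mm/s

In regeneration the rod-end outflow joins the pump flow into the cap end, so the net volume the pump must supply per unit advance equals the rod cross-section area.
Rod cross-section A_rod = π/4 × (134 mm)² = 14100 mm^2
v = Q_pump / A_rod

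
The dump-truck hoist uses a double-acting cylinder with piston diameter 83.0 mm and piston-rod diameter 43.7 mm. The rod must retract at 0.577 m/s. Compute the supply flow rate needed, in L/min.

Rod-side annular area A_ann = π/4 × (83.0² − 43.7²) = 3911 mm^2
Q = A × v

Q ≈ 135 L/min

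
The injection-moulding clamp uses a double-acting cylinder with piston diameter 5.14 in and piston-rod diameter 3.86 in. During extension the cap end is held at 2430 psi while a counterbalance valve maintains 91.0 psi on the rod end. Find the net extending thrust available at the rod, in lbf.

F ≈ 49600 lbf

Cap-side area A_cap = π/4 × (5.14 in)² = 20.75 in^2
Rod-side annular area A_ann = π/4 × (5.14² − 3.86²) = 9.048 in^2
Net thrust = P_cap·A_cap − P_rod·A_ann = 50420 lbf − 823.3 lbf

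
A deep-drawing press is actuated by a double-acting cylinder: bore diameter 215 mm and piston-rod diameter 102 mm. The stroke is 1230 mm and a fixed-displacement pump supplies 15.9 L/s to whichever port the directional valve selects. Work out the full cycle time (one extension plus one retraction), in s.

Cap-side area A_cap = π/4 × (215 mm)² = 36310 mm^2
Rod-side annular area A_ann = π/4 × (215² − 102²) = 28130 mm^2
t_ext = A_cap·L/Q = 2.809 s
t_ret = A_ann·L/Q = 2.176 s
t_cycle = t_ext + t_ret

t ≈ 4.98 s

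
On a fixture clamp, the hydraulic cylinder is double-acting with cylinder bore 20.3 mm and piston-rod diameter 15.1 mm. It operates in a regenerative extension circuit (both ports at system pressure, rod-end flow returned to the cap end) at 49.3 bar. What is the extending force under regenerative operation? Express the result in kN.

With equal pressure on both faces, forces on the annular region cancel; the net push is pressure × rod cross-section.
Rod cross-section A_rod = π/4 × (15.1 mm)² = 179.1 mm^2
F = P × A_rod

F ≈ 0.883 kN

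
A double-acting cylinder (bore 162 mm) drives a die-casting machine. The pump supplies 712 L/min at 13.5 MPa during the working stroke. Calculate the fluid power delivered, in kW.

Hydraulic power = P × Q

W ≈ 160 kW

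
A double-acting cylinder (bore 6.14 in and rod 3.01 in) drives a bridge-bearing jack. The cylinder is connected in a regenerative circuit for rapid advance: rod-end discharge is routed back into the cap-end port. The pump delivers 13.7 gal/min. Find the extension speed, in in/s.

In regeneration the rod-end outflow joins the pump flow into the cap end, so the net volume the pump must supply per unit advance equals the rod cross-section area.
Rod cross-section A_rod = π/4 × (3.01 in)² = 7.116 in^2
v = Q_pump / A_rod

v ≈ 7.41 in/s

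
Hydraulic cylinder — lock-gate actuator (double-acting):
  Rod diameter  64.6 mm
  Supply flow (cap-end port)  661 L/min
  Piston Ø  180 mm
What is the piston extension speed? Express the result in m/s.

Cap-side area A_cap = π/4 × (180 mm)² = 25450 mm^2
v = Q / A

v ≈ 0.433 m/s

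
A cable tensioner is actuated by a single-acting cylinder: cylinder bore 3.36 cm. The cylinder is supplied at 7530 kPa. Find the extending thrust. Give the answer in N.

Cap-side area A_cap = π/4 × (3.36 cm)² = 8.867 cm^2
F = P × A_cap = 7530 kPa × A_cap

F ≈ 6680 N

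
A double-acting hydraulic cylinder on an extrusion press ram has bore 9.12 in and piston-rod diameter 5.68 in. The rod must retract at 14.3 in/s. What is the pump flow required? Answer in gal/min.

Q ≈ 149 gal/min

Rod-side annular area A_ann = π/4 × (9.12² − 5.68²) = 39.99 in^2
Q = A × v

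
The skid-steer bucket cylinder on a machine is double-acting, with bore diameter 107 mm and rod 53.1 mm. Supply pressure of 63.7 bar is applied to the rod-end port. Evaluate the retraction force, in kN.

F ≈ 43.2 kN

Rod-side annular area A_ann = π/4 × (107² − 53.1²) = 6778 mm^2
On retraction the pressure acts on the annular area (bore minus rod).
F = P × A_ann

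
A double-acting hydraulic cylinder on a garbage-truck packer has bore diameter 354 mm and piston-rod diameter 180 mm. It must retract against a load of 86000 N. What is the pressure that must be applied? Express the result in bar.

Rod-side annular area A_ann = π/4 × (354² − 180²) = 72980 mm^2
Retraction: pressure acts on the annular area.
P = F / A = 86000 N / A

P ≈ 11.8 bar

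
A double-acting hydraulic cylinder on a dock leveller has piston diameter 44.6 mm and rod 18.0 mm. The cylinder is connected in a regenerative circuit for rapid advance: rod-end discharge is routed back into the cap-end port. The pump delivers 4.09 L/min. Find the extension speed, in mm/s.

v ≈ 268 mm/s

In regeneration the rod-end outflow joins the pump flow into the cap end, so the net volume the pump must supply per unit advance equals the rod cross-section area.
Rod cross-section A_rod = π/4 × (18.0 mm)² = 254.5 mm^2
v = Q_pump / A_rod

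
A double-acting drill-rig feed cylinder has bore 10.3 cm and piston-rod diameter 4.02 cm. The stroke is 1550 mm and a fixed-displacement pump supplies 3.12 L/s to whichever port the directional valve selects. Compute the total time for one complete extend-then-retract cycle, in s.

t ≈ 7.65 s

Cap-side area A_cap = π/4 × (10.3 cm)² = 83.32 cm^2
Rod-side annular area A_ann = π/4 × (10.3² − 4.02²) = 70.63 cm^2
t_ext = A_cap·L/Q = 4.139 s
t_ret = A_ann·L/Q = 3.509 s
t_cycle = t_ext + t_ret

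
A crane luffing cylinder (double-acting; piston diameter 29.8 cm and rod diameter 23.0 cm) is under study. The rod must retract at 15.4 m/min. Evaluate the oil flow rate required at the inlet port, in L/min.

Q ≈ 434 L/min

Rod-side annular area A_ann = π/4 × (29.8² − 23.0²) = 282.0 cm^2
Q = A × v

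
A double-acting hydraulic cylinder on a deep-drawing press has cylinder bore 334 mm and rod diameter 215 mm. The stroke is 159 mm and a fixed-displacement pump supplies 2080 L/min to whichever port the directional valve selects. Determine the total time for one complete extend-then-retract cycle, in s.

t ≈ 0.637 s

Cap-side area A_cap = π/4 × (334 mm)² = 87620 mm^2
Rod-side annular area A_ann = π/4 × (334² − 215²) = 51310 mm^2
t_ext = A_cap·L/Q = 0.4019 s
t_ret = A_ann·L/Q = 0.2353 s
t_cycle = t_ext + t_ret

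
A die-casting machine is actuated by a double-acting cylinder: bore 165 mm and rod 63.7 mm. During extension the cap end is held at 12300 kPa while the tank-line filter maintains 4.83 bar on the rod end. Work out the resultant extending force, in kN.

F ≈ 254 kN

Cap-side area A_cap = π/4 × (165 mm)² = 21380 mm^2
Rod-side annular area A_ann = π/4 × (165² − 63.7²) = 18200 mm^2
Net thrust = P_cap·A_cap − P_rod·A_ann = 263.0 kN − 8.788 kN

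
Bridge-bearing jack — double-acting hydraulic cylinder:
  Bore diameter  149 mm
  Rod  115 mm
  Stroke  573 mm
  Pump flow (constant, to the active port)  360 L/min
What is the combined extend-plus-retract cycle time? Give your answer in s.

Cap-side area A_cap = π/4 × (149 mm)² = 17440 mm^2
Rod-side annular area A_ann = π/4 × (149² − 115²) = 7050 mm^2
t_ext = A_cap·L/Q = 1.665 s
t_ret = A_ann·L/Q = 0.6732 s
t_cycle = t_ext + t_ret

t ≈ 2.34 s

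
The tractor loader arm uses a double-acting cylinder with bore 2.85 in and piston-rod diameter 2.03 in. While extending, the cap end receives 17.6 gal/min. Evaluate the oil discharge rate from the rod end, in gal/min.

Q_out ≈ 8.67 gal/min

Cap-side area A_cap = π/4 × (2.85 in)² = 6.379 in^2
Rod-side annular area A_ann = π/4 × (2.85² − 2.03²) = 3.143 in^2
Piston speed v = Q_in/A_cap; rod-end outflow Q_out = v × A_ann = Q_in × A_ann/A_cap.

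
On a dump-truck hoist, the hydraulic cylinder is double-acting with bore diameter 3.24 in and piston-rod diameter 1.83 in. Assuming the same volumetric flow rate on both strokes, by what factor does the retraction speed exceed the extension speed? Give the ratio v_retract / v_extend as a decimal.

v_ret/v_ext ≈ 1.47

Cap-side area A_cap = π/4 × (3.24 in)² = 8.245 in^2
Rod-side annular area A_ann = π/4 × (3.24² − 1.83²) = 5.615 in^2
For equal Q, v ∝ 1/A, so v_ret/v_ext = A_cap/A_ann.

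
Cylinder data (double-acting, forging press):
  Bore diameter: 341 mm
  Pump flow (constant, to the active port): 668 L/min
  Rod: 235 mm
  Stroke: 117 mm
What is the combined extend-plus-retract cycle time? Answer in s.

Cap-side area A_cap = π/4 × (341 mm)² = 91330 mm^2
Rod-side annular area A_ann = π/4 × (341² − 235²) = 47950 mm^2
t_ext = A_cap·L/Q = 0.9598 s
t_ret = A_ann·L/Q = 0.5039 s
t_cycle = t_ext + t_ret

t ≈ 1.46 s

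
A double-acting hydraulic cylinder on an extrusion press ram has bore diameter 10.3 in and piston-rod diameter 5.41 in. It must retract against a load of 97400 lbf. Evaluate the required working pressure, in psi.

Rod-side annular area A_ann = π/4 × (10.3² − 5.41²) = 60.34 in^2
Retraction: pressure acts on the annular area.
P = F / A = 97400 lbf / A

P ≈ 1610 psi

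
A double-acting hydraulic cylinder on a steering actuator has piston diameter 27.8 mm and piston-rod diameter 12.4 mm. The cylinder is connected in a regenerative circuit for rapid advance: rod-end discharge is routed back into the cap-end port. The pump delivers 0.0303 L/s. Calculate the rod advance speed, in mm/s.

v ≈ 251 mm/s

In regeneration the rod-end outflow joins the pump flow into the cap end, so the net volume the pump must supply per unit advance equals the rod cross-section area.
Rod cross-section A_rod = π/4 × (12.4 mm)² = 120.8 mm^2
v = Q_pump / A_rod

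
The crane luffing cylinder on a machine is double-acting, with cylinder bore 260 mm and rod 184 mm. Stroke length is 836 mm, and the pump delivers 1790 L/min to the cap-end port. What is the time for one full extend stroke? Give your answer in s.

Cap-side area A_cap = π/4 × (260 mm)² = 53090 mm^2
Swept volume V = A × L; t = V / Q = A·L / Q

t ≈ 1.49 s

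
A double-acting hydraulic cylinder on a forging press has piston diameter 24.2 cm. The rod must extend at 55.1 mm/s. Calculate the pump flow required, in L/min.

Cap-side area A_cap = π/4 × (24.2 cm)² = 460.0 cm^2
Q = A × v

Q ≈ 152 L/min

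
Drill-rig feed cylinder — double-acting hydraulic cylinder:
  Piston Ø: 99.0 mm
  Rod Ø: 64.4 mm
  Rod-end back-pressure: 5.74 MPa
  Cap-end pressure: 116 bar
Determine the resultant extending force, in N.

F ≈ 63800 N

Cap-side area A_cap = π/4 × (99.0 mm)² = 7698 mm^2
Rod-side annular area A_ann = π/4 × (99.0² − 64.4²) = 4440 mm^2
Net thrust = P_cap·A_cap − P_rod·A_ann = 89290 N − 25490 N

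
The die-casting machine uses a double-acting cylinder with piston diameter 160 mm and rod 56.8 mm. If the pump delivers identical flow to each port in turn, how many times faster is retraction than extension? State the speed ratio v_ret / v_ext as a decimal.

Cap-side area A_cap = π/4 × (160 mm)² = 20110 mm^2
Rod-side annular area A_ann = π/4 × (160² − 56.8²) = 17570 mm^2
For equal Q, v ∝ 1/A, so v_ret/v_ext = A_cap/A_ann.

v_ret/v_ext ≈ 1.14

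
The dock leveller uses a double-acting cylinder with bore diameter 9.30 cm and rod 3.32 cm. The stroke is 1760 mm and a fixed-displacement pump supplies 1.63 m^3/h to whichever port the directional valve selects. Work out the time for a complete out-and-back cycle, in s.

t ≈ 49.4 s

Cap-side area A_cap = π/4 × (9.30 cm)² = 67.93 cm^2
Rod-side annular area A_ann = π/4 × (9.30² − 3.32²) = 59.27 cm^2
t_ext = A_cap·L/Q = 26.40 s
t_ret = A_ann·L/Q = 23.04 s
t_cycle = t_ext + t_ret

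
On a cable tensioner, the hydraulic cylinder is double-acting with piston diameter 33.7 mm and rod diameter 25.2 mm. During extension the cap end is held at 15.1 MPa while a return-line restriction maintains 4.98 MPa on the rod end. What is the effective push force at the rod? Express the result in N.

Cap-side area A_cap = π/4 × (33.7 mm)² = 892.0 mm^2
Rod-side annular area A_ann = π/4 × (33.7² − 25.2²) = 393.2 mm^2
Net thrust = P_cap·A_cap − P_rod·A_ann = 13470 N − 1958 N

F ≈ 11500 N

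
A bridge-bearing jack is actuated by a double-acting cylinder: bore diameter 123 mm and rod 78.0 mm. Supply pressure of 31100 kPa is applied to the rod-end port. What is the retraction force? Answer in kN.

F ≈ 221 kN

Rod-side annular area A_ann = π/4 × (123² − 78.0²) = 7104 mm^2
On retraction the pressure acts on the annular area (bore minus rod).
F = P × A_ann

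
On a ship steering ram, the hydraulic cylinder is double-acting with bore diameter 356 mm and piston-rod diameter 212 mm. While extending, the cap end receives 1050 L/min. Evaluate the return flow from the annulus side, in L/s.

Cap-side area A_cap = π/4 × (356 mm)² = 99540 mm^2
Rod-side annular area A_ann = π/4 × (356² − 212²) = 64240 mm^2
Piston speed v = Q_in/A_cap; rod-end outflow Q_out = v × A_ann = Q_in × A_ann/A_cap.

Q_out ≈ 11.3 L/s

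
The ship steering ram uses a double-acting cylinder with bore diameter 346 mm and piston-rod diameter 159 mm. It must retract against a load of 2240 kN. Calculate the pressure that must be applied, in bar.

P ≈ 302 bar

Rod-side annular area A_ann = π/4 × (346² − 159²) = 74170 mm^2
Retraction: pressure acts on the annular area.
P = F / A = 2240 kN / A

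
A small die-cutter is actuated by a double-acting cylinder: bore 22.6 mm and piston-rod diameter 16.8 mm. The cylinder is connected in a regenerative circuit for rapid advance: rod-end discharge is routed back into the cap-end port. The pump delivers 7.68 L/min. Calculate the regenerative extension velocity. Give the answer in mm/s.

v ≈ 577 mm/s

In regeneration the rod-end outflow joins the pump flow into the cap end, so the net volume the pump must supply per unit advance equals the rod cross-section area.
Rod cross-section A_rod = π/4 × (16.8 mm)² = 221.7 mm^2
v = Q_pump / A_rod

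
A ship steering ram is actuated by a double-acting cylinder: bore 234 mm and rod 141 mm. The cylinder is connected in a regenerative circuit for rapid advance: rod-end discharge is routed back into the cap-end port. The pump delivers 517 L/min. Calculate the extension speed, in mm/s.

v ≈ 552 mm/s

In regeneration the rod-end outflow joins the pump flow into the cap end, so the net volume the pump must supply per unit advance equals the rod cross-section area.
Rod cross-section A_rod = π/4 × (141 mm)² = 15610 mm^2
v = Q_pump / A_rod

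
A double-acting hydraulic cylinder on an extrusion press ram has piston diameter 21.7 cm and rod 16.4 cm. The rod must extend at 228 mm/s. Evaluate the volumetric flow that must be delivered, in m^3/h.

Cap-side area A_cap = π/4 × (21.7 cm)² = 369.8 cm^2
Q = A × v

Q ≈ 30.4 m^3/h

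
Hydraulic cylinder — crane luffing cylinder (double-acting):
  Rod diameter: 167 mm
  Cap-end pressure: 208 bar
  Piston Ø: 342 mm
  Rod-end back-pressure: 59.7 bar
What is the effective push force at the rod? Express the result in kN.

F ≈ 1490 kN

Cap-side area A_cap = π/4 × (342 mm)² = 91860 mm^2
Rod-side annular area A_ann = π/4 × (342² − 167²) = 69960 mm^2
Net thrust = P_cap·A_cap − P_rod·A_ann = 1911 kN − 417.7 kN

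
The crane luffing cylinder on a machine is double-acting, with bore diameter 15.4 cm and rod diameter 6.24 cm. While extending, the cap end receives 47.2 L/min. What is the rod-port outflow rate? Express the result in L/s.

Q_out ≈ 0.658 L/s

Cap-side area A_cap = π/4 × (15.4 cm)² = 186.3 cm^2
Rod-side annular area A_ann = π/4 × (15.4² − 6.24²) = 155.7 cm^2
Piston speed v = Q_in/A_cap; rod-end outflow Q_out = v × A_ann = Q_in × A_ann/A_cap.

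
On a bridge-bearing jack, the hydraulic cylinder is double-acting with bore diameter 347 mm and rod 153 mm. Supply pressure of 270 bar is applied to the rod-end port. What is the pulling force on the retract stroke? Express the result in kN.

Rod-side annular area A_ann = π/4 × (347² − 153²) = 76180 mm^2
On retraction the pressure acts on the annular area (bore minus rod).
F = P × A_ann

F ≈ 2060 kN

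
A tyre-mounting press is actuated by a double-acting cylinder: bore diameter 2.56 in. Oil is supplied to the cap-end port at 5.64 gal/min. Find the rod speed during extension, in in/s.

v ≈ 4.22 in/s

Cap-side area A_cap = π/4 × (2.56 in)² = 5.147 in^2
v = Q / A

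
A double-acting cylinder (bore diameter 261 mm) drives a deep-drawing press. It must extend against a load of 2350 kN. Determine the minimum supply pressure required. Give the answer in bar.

Cap-side area A_cap = π/4 × (261 mm)² = 53500 mm^2
P = F / A = 2350 kN / A

P ≈ 439 bar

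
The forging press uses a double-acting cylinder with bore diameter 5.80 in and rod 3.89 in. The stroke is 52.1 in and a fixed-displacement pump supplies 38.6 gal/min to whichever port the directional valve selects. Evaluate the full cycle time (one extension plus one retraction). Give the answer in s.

Cap-side area A_cap = π/4 × (5.80 in)² = 26.42 in^2
Rod-side annular area A_ann = π/4 × (5.80² − 3.89²) = 14.54 in^2
t_ext = A_cap·L/Q = 9.263 s
t_ret = A_ann·L/Q = 5.096 s
t_cycle = t_ext + t_ret

t ≈ 14.4 s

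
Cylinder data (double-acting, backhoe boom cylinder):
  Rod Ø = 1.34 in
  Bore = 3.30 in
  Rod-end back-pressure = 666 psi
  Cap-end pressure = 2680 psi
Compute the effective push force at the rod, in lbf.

F ≈ 18200 lbf

Cap-side area A_cap = π/4 × (3.30 in)² = 8.553 in^2
Rod-side annular area A_ann = π/4 × (3.30² − 1.34²) = 7.143 in^2
Net thrust = P_cap·A_cap − P_rod·A_ann = 22920 lbf − 4757 lbf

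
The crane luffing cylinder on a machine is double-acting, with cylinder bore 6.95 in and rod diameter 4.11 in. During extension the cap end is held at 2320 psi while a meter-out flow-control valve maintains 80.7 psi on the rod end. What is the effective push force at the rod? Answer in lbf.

Cap-side area A_cap = π/4 × (6.95 in)² = 37.94 in^2
Rod-side annular area A_ann = π/4 × (6.95² − 4.11²) = 24.67 in^2
Net thrust = P_cap·A_cap − P_rod·A_ann = 88010 lbf − 1991 lbf

F ≈ 86000 lbf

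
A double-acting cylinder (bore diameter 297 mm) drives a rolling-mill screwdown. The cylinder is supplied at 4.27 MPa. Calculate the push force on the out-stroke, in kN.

F ≈ 296 kN

Cap-side area A_cap = π/4 × (297 mm)² = 69280 mm^2
F = P × A_cap = 4.27 MPa × A_cap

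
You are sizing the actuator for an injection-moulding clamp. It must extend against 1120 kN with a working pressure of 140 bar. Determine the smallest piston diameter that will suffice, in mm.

Extension force acts on the full piston face: F = P × (π/4)D².
D = √(4F / (πP)) = √(4 × 1120 kN / (π × 140 bar))

D ≈ 319 mm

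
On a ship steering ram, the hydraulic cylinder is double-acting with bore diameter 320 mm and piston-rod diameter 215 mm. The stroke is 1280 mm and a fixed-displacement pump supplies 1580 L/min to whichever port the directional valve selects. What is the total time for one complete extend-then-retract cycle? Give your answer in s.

Cap-side area A_cap = π/4 × (320 mm)² = 80420 mm^2
Rod-side annular area A_ann = π/4 × (320² − 215²) = 44120 mm^2
t_ext = A_cap·L/Q = 3.909 s
t_ret = A_ann·L/Q = 2.145 s
t_cycle = t_ext + t_ret

t ≈ 6.05 s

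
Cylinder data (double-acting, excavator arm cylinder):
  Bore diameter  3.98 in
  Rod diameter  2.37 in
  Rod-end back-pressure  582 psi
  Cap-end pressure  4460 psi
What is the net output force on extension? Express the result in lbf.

F ≈ 50800 lbf

Cap-side area A_cap = π/4 × (3.98 in)² = 12.44 in^2
Rod-side annular area A_ann = π/4 × (3.98² − 2.37²) = 8.030 in^2
Net thrust = P_cap·A_cap − P_rod·A_ann = 55490 lbf − 4673 lbf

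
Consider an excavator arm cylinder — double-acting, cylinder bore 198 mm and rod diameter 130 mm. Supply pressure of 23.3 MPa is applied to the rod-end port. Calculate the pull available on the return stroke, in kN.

F ≈ 408 kN

Rod-side annular area A_ann = π/4 × (198² − 130²) = 17520 mm^2
On retraction the pressure acts on the annular area (bore minus rod).
F = P × A_ann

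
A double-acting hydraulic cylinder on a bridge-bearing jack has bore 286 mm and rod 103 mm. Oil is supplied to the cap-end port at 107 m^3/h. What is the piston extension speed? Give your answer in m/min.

Cap-side area A_cap = π/4 × (286 mm)² = 64240 mm^2
v = Q / A

v ≈ 27.8 m/min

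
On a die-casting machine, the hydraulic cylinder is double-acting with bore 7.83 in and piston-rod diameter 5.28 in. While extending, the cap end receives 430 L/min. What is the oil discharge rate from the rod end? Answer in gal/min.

Cap-side area A_cap = π/4 × (7.83 in)² = 48.15 in^2
Rod-side annular area A_ann = π/4 × (7.83² − 5.28²) = 26.26 in^2
Piston speed v = Q_in/A_cap; rod-end outflow Q_out = v × A_ann = Q_in × A_ann/A_cap.

Q_out ≈ 61.9 gal/min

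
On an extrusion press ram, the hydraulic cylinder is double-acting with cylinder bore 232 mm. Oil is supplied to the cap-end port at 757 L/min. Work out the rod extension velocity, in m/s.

Cap-side area A_cap = π/4 × (232 mm)² = 42270 mm^2
v = Q / A

v ≈ 0.298 m/s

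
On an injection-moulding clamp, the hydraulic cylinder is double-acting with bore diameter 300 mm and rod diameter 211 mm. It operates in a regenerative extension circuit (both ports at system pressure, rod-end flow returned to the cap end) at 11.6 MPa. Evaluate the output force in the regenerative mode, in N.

F ≈ 4.06e5 N

With equal pressure on both faces, forces on the annular region cancel; the net push is pressure × rod cross-section.
Rod cross-section A_rod = π/4 × (211 mm)² = 34970 mm^2
F = P × A_rod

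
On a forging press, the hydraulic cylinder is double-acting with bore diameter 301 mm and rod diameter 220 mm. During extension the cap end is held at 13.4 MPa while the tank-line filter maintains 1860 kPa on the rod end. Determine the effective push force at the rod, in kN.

F ≈ 892 kN

Cap-side area A_cap = π/4 × (301 mm)² = 71160 mm^2
Rod-side annular area A_ann = π/4 × (301² − 220²) = 33140 mm^2
Net thrust = P_cap·A_cap − P_rod·A_ann = 953.5 kN − 61.65 kN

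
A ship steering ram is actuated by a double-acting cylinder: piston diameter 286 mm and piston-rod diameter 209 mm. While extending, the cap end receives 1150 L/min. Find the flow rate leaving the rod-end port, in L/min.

Cap-side area A_cap = π/4 × (286 mm)² = 64240 mm^2
Rod-side annular area A_ann = π/4 × (286² − 209²) = 29940 mm^2
Piston speed v = Q_in/A_cap; rod-end outflow Q_out = v × A_ann = Q_in × A_ann/A_cap.

Q_out ≈ 536 L/min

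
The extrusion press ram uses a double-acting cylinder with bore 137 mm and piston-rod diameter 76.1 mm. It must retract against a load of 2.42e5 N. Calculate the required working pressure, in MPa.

Rod-side annular area A_ann = π/4 × (137² − 76.1²) = 10190 mm^2
Retraction: pressure acts on the annular area.
P = F / A = 2.42e5 N / A

P ≈ 23.7 MPa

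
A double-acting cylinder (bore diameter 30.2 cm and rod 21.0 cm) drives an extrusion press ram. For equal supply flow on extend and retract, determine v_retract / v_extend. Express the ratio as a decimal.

Cap-side area A_cap = π/4 × (30.2 cm)² = 716.3 cm^2
Rod-side annular area A_ann = π/4 × (30.2² − 21.0²) = 370.0 cm^2
For equal Q, v ∝ 1/A, so v_ret/v_ext = A_cap/A_ann.

v_ret/v_ext ≈ 1.94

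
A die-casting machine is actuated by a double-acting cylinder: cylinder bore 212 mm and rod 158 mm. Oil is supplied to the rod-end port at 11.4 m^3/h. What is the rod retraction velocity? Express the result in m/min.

Rod-side annular area A_ann = π/4 × (212² − 158²) = 15690 mm^2
Flow into the rod-end port fills the annular volume.
v = Q / A

v ≈ 12.1 m/min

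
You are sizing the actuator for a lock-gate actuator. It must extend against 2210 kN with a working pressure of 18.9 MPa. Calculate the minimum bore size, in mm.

D ≈ 386 mm

Extension force acts on the full piston face: F = P × (π/4)D².
D = √(4F / (πP)) = √(4 × 2210 kN / (π × 18.9 MPa))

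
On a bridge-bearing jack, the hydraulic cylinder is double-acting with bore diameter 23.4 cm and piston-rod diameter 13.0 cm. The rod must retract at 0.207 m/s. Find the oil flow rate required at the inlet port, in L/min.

Rod-side annular area A_ann = π/4 × (23.4² − 13.0²) = 297.3 cm^2
Q = A × v

Q ≈ 369 L/min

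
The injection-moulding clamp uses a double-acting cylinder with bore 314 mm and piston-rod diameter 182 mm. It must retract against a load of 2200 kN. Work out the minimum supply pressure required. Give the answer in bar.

P ≈ 428 bar

Rod-side annular area A_ann = π/4 × (314² − 182²) = 51420 mm^2
Retraction: pressure acts on the annular area.
P = F / A = 2200 kN / A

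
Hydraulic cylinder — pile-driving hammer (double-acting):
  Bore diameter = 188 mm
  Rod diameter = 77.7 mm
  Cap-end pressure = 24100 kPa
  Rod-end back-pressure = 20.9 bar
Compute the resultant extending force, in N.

Cap-side area A_cap = π/4 × (188 mm)² = 27760 mm^2
Rod-side annular area A_ann = π/4 × (188² − 77.7²) = 23020 mm^2
Net thrust = P_cap·A_cap − P_rod·A_ann = 6.690e5 N − 48110 N

F ≈ 6.21e5 N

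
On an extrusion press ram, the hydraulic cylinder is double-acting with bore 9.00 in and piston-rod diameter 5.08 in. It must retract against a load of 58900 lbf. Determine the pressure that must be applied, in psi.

Rod-side annular area A_ann = π/4 × (9.00² − 5.08²) = 43.35 in^2
Retraction: pressure acts on the annular area.
P = F / A = 58900 lbf / A

P ≈ 1360 psi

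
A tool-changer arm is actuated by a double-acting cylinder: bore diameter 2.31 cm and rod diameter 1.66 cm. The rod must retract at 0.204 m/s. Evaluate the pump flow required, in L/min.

Rod-side annular area A_ann = π/4 × (2.31² − 1.66²) = 2.027 cm^2
Q = A × v

Q ≈ 2.48 L/min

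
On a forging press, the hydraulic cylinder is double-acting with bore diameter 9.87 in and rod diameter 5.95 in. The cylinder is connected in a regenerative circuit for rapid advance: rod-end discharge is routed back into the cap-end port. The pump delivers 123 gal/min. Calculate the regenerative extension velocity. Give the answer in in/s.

v ≈ 17.0 in/s

In regeneration the rod-end outflow joins the pump flow into the cap end, so the net volume the pump must supply per unit advance equals the rod cross-section area.
Rod cross-section A_rod = π/4 × (5.95 in)² = 27.81 in^2
v = Q_pump / A_rod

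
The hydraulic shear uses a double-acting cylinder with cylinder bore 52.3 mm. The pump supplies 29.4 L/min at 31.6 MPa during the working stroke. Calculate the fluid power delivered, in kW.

Hydraulic power = P × Q

W ≈ 15.5 kW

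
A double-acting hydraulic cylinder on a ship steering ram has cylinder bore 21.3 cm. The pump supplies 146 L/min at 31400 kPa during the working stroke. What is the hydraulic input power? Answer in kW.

W ≈ 76.4 kW

Hydraulic power = P × Q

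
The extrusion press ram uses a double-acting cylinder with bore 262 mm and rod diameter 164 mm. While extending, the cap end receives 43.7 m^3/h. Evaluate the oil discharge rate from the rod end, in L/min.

Cap-side area A_cap = π/4 × (262 mm)² = 53910 mm^2
Rod-side annular area A_ann = π/4 × (262² − 164²) = 32790 mm^2
Piston speed v = Q_in/A_cap; rod-end outflow Q_out = v × A_ann = Q_in × A_ann/A_cap.

Q_out ≈ 443 L/min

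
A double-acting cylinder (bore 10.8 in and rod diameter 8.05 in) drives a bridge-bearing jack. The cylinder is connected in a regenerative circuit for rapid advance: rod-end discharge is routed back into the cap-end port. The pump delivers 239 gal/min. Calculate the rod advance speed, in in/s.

v ≈ 18.1 in/s

In regeneration the rod-end outflow joins the pump flow into the cap end, so the net volume the pump must supply per unit advance equals the rod cross-section area.
Rod cross-section A_rod = π/4 × (8.05 in)² = 50.90 in^2
v = Q_pump / A_rod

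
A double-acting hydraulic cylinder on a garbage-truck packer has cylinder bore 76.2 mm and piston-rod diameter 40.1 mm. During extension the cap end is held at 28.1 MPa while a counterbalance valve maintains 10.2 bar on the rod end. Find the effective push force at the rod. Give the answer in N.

Cap-side area A_cap = π/4 × (76.2 mm)² = 4560 mm^2
Rod-side annular area A_ann = π/4 × (76.2² − 40.1²) = 3297 mm^2
Net thrust = P_cap·A_cap − P_rod·A_ann = 1.281e5 N − 3363 N

F ≈ 1.25e5 N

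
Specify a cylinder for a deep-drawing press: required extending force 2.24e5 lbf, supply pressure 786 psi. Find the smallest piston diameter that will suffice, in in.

D ≈ 19.0 in

Extension force acts on the full piston face: F = P × (π/4)D².
D = √(4F / (πP)) = √(4 × 2.24e5 lbf / (π × 786 psi))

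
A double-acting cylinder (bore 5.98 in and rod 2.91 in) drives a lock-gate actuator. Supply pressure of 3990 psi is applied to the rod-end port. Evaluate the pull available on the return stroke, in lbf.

Rod-side annular area A_ann = π/4 × (5.98² − 2.91²) = 21.44 in^2
On retraction the pressure acts on the annular area (bore minus rod).
F = P × A_ann

F ≈ 85500 lbf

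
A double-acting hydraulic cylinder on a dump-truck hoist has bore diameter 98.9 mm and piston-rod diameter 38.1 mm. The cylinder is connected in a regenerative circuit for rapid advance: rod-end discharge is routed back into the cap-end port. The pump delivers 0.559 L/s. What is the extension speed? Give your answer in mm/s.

v ≈ 490 mm/s

In regeneration the rod-end outflow joins the pump flow into the cap end, so the net volume the pump must supply per unit advance equals the rod cross-section area.
Rod cross-section A_rod = π/4 × (38.1 mm)² = 1140 mm^2
v = Q_pump / A_rod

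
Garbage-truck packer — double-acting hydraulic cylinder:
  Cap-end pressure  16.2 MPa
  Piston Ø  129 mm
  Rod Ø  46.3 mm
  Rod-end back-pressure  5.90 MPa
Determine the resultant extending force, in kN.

F ≈ 145 kN

Cap-side area A_cap = π/4 × (129 mm)² = 13070 mm^2
Rod-side annular area A_ann = π/4 × (129² − 46.3²) = 11390 mm^2
Net thrust = P_cap·A_cap − P_rod·A_ann = 211.7 kN − 67.18 kN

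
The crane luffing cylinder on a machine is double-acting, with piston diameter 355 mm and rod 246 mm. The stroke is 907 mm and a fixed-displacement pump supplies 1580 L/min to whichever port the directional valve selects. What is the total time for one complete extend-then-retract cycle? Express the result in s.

Cap-side area A_cap = π/4 × (355 mm)² = 98980 mm^2
Rod-side annular area A_ann = π/4 × (355² − 246²) = 51450 mm^2
t_ext = A_cap·L/Q = 3.409 s
t_ret = A_ann·L/Q = 1.772 s
t_cycle = t_ext + t_ret

t ≈ 5.18 s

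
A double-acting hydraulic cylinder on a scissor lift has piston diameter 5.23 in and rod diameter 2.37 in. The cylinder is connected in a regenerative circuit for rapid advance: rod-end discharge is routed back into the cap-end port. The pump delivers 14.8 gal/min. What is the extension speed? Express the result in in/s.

v ≈ 12.9 in/s

In regeneration the rod-end outflow joins the pump flow into the cap end, so the net volume the pump must supply per unit advance equals the rod cross-section area.
Rod cross-section A_rod = π/4 × (2.37 in)² = 4.412 in^2
v = Q_pump / A_rod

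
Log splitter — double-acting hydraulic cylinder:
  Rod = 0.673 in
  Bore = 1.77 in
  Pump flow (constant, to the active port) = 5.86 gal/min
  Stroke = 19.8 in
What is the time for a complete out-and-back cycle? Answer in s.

Cap-side area A_cap = π/4 × (1.77 in)² = 2.461 in^2
Rod-side annular area A_ann = π/4 × (1.77² − 0.673²) = 2.105 in^2
t_ext = A_cap·L/Q = 2.159 s
t_ret = A_ann·L/Q = 1.847 s
t_cycle = t_ext + t_ret

t ≈ 4.01 s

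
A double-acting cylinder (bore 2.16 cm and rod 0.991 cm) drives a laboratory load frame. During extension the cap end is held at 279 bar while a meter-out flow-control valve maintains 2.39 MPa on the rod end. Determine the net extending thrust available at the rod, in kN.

F ≈ 9.53 kN

Cap-side area A_cap = π/4 × (2.16 cm)² = 3.664 cm^2
Rod-side annular area A_ann = π/4 × (2.16² − 0.991²) = 2.893 cm^2
Net thrust = P_cap·A_cap − P_rod·A_ann = 10.22 kN − 0.6914 kN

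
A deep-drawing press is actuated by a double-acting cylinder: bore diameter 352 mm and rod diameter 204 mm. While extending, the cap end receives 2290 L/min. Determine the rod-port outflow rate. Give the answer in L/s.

Q_out ≈ 25.3 L/s

Cap-side area A_cap = π/4 × (352 mm)² = 97310 mm^2
Rod-side annular area A_ann = π/4 × (352² − 204²) = 64630 mm^2
Piston speed v = Q_in/A_cap; rod-end outflow Q_out = v × A_ann = Q_in × A_ann/A_cap.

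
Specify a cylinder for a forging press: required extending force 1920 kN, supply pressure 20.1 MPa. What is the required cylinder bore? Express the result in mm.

Extension force acts on the full piston face: F = P × (π/4)D².
D = √(4F / (πP)) = √(4 × 1920 kN / (π × 20.1 MPa))

D ≈ 349 mm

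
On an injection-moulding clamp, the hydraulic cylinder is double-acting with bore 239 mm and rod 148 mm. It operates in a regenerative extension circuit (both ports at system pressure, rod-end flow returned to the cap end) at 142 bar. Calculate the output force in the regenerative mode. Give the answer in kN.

F ≈ 244 kN

With equal pressure on both faces, forces on the annular region cancel; the net push is pressure × rod cross-section.
Rod cross-section A_rod = π/4 × (148 mm)² = 17200 mm^2
F = P × A_rod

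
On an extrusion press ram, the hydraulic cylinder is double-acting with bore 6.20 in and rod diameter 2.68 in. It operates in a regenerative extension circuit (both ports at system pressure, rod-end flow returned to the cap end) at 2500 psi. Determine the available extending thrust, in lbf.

F ≈ 14100 lbf

With equal pressure on both faces, forces on the annular region cancel; the net push is pressure × rod cross-section.
Rod cross-section A_rod = π/4 × (2.68 in)² = 5.641 in^2
F = P × A_rod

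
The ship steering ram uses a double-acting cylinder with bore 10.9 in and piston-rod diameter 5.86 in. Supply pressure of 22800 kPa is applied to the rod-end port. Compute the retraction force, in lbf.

F ≈ 2.19e5 lbf

Rod-side annular area A_ann = π/4 × (10.9² − 5.86²) = 66.34 in^2
On retraction the pressure acts on the annular area (bore minus rod).
F = P × A_ann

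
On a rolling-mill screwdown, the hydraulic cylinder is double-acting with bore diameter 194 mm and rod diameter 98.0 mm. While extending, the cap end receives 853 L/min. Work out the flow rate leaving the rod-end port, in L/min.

Q_out ≈ 635 L/min

Cap-side area A_cap = π/4 × (194 mm)² = 29560 mm^2
Rod-side annular area A_ann = π/4 × (194² − 98.0²) = 22020 mm^2
Piston speed v = Q_in/A_cap; rod-end outflow Q_out = v × A_ann = Q_in × A_ann/A_cap.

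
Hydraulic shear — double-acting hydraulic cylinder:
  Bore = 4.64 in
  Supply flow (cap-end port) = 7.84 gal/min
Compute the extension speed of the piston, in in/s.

v ≈ 1.79 in/s

Cap-side area A_cap = π/4 × (4.64 in)² = 16.91 in^2
v = Q / A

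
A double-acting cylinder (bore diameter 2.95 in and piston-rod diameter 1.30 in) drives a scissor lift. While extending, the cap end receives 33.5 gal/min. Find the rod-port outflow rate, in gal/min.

Cap-side area A_cap = π/4 × (2.95 in)² = 6.835 in^2
Rod-side annular area A_ann = π/4 × (2.95² − 1.30²) = 5.508 in^2
Piston speed v = Q_in/A_cap; rod-end outflow Q_out = v × A_ann = Q_in × A_ann/A_cap.

Q_out ≈ 27.0 gal/min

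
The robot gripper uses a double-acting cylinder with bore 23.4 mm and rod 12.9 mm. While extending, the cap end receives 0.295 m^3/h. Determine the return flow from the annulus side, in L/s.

Cap-side area A_cap = π/4 × (23.4 mm)² = 430.1 mm^2
Rod-side annular area A_ann = π/4 × (23.4² − 12.9²) = 299.4 mm^2
Piston speed v = Q_in/A_cap; rod-end outflow Q_out = v × A_ann = Q_in × A_ann/A_cap.

Q_out ≈ 0.0570 L/s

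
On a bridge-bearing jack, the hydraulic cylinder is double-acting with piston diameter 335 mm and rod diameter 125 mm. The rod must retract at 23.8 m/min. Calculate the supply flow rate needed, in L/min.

Rod-side annular area A_ann = π/4 × (335² − 125²) = 75870 mm^2
Q = A × v

Q ≈ 1810 L/min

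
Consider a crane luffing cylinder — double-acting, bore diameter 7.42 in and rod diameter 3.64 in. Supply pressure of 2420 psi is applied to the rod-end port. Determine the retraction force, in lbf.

F ≈ 79500 lbf

Rod-side annular area A_ann = π/4 × (7.42² − 3.64²) = 32.83 in^2
On retraction the pressure acts on the annular area (bore minus rod).
F = P × A_ann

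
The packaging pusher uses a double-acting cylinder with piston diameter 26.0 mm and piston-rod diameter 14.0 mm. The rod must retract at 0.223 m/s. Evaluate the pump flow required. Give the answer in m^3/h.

Q ≈ 0.303 m^3/h

Rod-side annular area A_ann = π/4 × (26.0² − 14.0²) = 377.0 mm^2
Q = A × v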